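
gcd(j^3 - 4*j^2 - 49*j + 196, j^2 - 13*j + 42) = j - 7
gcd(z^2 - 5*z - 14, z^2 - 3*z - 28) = z - 7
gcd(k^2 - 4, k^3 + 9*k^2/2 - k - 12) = k + 2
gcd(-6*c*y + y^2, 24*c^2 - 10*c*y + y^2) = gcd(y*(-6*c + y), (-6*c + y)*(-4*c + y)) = -6*c + y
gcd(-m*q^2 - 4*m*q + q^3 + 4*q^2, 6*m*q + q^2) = q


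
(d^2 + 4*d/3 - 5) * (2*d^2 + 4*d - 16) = 2*d^4 + 20*d^3/3 - 62*d^2/3 - 124*d/3 + 80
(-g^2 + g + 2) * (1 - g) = g^3 - 2*g^2 - g + 2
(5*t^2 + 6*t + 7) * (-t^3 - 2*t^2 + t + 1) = -5*t^5 - 16*t^4 - 14*t^3 - 3*t^2 + 13*t + 7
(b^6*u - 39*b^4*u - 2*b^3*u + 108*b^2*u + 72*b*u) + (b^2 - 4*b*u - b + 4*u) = b^6*u - 39*b^4*u - 2*b^3*u + 108*b^2*u + b^2 + 68*b*u - b + 4*u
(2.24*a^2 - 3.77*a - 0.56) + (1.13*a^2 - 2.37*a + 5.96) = 3.37*a^2 - 6.14*a + 5.4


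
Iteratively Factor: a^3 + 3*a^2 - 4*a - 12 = (a + 3)*(a^2 - 4) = (a + 2)*(a + 3)*(a - 2)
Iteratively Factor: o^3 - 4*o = (o + 2)*(o^2 - 2*o) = (o - 2)*(o + 2)*(o)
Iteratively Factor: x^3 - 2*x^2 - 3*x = (x + 1)*(x^2 - 3*x) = (x - 3)*(x + 1)*(x)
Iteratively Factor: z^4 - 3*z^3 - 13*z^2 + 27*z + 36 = (z + 3)*(z^3 - 6*z^2 + 5*z + 12) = (z + 1)*(z + 3)*(z^2 - 7*z + 12) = (z - 4)*(z + 1)*(z + 3)*(z - 3)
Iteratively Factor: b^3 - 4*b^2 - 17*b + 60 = (b - 3)*(b^2 - b - 20) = (b - 3)*(b + 4)*(b - 5)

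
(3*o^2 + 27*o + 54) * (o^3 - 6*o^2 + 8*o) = 3*o^5 + 9*o^4 - 84*o^3 - 108*o^2 + 432*o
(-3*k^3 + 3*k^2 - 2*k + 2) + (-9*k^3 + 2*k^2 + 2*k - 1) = -12*k^3 + 5*k^2 + 1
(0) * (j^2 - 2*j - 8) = 0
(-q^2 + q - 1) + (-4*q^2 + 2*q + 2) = -5*q^2 + 3*q + 1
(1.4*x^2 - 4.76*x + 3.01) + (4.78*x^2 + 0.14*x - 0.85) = 6.18*x^2 - 4.62*x + 2.16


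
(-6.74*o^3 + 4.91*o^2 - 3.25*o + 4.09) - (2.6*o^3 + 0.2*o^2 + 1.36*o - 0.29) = -9.34*o^3 + 4.71*o^2 - 4.61*o + 4.38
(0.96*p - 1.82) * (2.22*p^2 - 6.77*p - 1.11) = 2.1312*p^3 - 10.5396*p^2 + 11.2558*p + 2.0202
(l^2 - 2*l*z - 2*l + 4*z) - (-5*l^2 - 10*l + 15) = 6*l^2 - 2*l*z + 8*l + 4*z - 15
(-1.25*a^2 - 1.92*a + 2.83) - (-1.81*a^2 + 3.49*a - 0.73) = 0.56*a^2 - 5.41*a + 3.56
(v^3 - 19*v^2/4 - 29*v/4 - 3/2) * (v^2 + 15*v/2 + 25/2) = v^5 + 11*v^4/4 - 243*v^3/8 - 461*v^2/4 - 815*v/8 - 75/4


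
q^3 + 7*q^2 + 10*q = q*(q + 2)*(q + 5)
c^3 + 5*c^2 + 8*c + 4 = (c + 1)*(c + 2)^2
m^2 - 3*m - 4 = (m - 4)*(m + 1)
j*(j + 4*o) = j^2 + 4*j*o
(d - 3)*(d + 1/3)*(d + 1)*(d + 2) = d^4 + d^3/3 - 7*d^2 - 25*d/3 - 2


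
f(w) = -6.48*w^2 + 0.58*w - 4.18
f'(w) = 0.58 - 12.96*w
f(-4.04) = -112.29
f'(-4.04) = 52.94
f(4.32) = -122.61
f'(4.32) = -55.41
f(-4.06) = -113.35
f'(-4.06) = 53.20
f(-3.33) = -77.97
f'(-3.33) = 43.74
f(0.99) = -9.96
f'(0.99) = -12.25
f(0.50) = -5.51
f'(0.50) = -5.90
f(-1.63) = -22.34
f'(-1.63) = 21.70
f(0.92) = -9.13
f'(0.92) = -11.34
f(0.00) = -4.18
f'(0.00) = 0.58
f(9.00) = -523.84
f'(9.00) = -116.06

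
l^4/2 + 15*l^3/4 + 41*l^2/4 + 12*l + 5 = (l/2 + 1)*(l + 1)*(l + 2)*(l + 5/2)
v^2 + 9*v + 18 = (v + 3)*(v + 6)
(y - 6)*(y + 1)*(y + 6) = y^3 + y^2 - 36*y - 36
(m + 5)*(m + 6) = m^2 + 11*m + 30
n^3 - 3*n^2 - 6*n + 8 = (n - 4)*(n - 1)*(n + 2)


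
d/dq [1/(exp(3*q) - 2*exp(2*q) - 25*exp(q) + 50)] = (-3*exp(2*q) + 4*exp(q) + 25)*exp(q)/(exp(3*q) - 2*exp(2*q) - 25*exp(q) + 50)^2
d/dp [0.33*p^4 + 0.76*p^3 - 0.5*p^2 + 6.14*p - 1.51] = 1.32*p^3 + 2.28*p^2 - 1.0*p + 6.14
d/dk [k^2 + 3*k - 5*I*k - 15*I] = 2*k + 3 - 5*I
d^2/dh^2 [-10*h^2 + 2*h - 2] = -20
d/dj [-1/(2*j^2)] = j^(-3)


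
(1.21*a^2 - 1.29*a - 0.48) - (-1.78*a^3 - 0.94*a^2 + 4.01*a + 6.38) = 1.78*a^3 + 2.15*a^2 - 5.3*a - 6.86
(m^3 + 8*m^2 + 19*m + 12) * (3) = 3*m^3 + 24*m^2 + 57*m + 36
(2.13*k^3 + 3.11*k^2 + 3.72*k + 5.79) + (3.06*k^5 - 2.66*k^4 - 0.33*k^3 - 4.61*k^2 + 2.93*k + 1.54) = 3.06*k^5 - 2.66*k^4 + 1.8*k^3 - 1.5*k^2 + 6.65*k + 7.33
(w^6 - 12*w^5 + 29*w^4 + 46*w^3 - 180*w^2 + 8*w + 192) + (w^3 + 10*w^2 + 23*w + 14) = w^6 - 12*w^5 + 29*w^4 + 47*w^3 - 170*w^2 + 31*w + 206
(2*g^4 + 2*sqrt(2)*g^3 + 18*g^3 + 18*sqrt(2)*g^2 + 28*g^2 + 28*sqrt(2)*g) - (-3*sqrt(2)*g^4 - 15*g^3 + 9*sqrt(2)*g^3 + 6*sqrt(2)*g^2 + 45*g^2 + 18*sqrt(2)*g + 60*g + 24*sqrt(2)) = 2*g^4 + 3*sqrt(2)*g^4 - 7*sqrt(2)*g^3 + 33*g^3 - 17*g^2 + 12*sqrt(2)*g^2 - 60*g + 10*sqrt(2)*g - 24*sqrt(2)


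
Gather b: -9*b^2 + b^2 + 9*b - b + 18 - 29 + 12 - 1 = -8*b^2 + 8*b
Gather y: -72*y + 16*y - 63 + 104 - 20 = 21 - 56*y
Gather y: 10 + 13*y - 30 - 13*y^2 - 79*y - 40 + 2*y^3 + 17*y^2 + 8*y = 2*y^3 + 4*y^2 - 58*y - 60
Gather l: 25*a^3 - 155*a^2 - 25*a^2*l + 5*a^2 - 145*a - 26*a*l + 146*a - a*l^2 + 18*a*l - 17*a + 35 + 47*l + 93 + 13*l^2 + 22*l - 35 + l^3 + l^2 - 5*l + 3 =25*a^3 - 150*a^2 - 16*a + l^3 + l^2*(14 - a) + l*(-25*a^2 - 8*a + 64) + 96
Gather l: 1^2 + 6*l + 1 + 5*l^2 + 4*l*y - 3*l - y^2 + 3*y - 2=5*l^2 + l*(4*y + 3) - y^2 + 3*y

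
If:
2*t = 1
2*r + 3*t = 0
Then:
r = -3/4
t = 1/2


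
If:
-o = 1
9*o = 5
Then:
No Solution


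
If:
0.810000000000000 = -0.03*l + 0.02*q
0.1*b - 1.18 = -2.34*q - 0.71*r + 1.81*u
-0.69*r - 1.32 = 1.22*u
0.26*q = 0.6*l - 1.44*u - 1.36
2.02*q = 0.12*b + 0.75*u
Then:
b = -111.80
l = -34.73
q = -11.59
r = 21.64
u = -13.32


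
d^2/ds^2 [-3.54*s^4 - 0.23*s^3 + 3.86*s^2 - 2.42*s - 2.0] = -42.48*s^2 - 1.38*s + 7.72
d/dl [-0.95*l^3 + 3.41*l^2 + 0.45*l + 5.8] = -2.85*l^2 + 6.82*l + 0.45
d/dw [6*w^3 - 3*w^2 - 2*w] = 18*w^2 - 6*w - 2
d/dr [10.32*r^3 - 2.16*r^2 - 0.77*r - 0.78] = 30.96*r^2 - 4.32*r - 0.77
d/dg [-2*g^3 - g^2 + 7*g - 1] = -6*g^2 - 2*g + 7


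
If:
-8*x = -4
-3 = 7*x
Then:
No Solution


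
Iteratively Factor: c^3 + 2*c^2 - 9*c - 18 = (c + 3)*(c^2 - c - 6) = (c - 3)*(c + 3)*(c + 2)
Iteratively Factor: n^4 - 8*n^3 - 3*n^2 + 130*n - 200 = (n - 5)*(n^3 - 3*n^2 - 18*n + 40) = (n - 5)*(n - 2)*(n^2 - n - 20) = (n - 5)*(n - 2)*(n + 4)*(n - 5)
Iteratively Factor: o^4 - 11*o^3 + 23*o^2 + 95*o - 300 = (o - 4)*(o^3 - 7*o^2 - 5*o + 75) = (o - 5)*(o - 4)*(o^2 - 2*o - 15) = (o - 5)*(o - 4)*(o + 3)*(o - 5)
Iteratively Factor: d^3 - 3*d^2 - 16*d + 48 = (d - 3)*(d^2 - 16) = (d - 4)*(d - 3)*(d + 4)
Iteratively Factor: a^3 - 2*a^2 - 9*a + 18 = (a - 2)*(a^2 - 9) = (a - 2)*(a + 3)*(a - 3)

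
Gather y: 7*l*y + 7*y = y*(7*l + 7)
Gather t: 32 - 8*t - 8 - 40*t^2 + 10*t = -40*t^2 + 2*t + 24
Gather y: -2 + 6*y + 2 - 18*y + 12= 12 - 12*y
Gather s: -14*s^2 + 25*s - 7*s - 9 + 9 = -14*s^2 + 18*s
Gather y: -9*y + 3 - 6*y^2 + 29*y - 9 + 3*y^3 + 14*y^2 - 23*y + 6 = 3*y^3 + 8*y^2 - 3*y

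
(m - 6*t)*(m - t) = m^2 - 7*m*t + 6*t^2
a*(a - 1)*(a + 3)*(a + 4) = a^4 + 6*a^3 + 5*a^2 - 12*a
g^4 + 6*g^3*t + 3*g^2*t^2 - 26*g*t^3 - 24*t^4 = (g - 2*t)*(g + t)*(g + 3*t)*(g + 4*t)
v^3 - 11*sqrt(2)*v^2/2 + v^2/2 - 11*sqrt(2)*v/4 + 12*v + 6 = (v + 1/2)*(v - 4*sqrt(2))*(v - 3*sqrt(2)/2)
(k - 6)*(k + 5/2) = k^2 - 7*k/2 - 15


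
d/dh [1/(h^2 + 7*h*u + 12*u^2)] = (-2*h - 7*u)/(h^2 + 7*h*u + 12*u^2)^2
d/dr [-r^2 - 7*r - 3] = -2*r - 7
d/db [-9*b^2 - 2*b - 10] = -18*b - 2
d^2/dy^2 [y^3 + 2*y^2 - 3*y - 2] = 6*y + 4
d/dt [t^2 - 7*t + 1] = 2*t - 7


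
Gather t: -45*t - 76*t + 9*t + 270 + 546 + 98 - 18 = 896 - 112*t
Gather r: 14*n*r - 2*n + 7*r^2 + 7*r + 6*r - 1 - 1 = -2*n + 7*r^2 + r*(14*n + 13) - 2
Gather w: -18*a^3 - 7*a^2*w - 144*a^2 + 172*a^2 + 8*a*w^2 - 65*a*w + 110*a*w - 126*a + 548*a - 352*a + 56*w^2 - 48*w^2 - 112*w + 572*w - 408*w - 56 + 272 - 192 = -18*a^3 + 28*a^2 + 70*a + w^2*(8*a + 8) + w*(-7*a^2 + 45*a + 52) + 24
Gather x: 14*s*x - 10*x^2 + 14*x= -10*x^2 + x*(14*s + 14)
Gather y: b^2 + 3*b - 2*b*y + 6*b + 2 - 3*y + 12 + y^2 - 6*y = b^2 + 9*b + y^2 + y*(-2*b - 9) + 14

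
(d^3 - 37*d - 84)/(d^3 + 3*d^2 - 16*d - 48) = (d - 7)/(d - 4)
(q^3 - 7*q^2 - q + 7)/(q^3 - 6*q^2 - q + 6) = (q - 7)/(q - 6)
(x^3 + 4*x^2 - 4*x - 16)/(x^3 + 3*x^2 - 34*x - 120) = (x^2 - 4)/(x^2 - x - 30)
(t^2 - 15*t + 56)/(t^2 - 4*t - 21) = (t - 8)/(t + 3)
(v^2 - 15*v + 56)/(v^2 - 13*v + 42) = (v - 8)/(v - 6)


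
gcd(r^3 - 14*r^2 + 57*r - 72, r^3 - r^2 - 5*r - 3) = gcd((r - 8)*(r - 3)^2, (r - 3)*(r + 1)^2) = r - 3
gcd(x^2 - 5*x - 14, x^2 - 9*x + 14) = x - 7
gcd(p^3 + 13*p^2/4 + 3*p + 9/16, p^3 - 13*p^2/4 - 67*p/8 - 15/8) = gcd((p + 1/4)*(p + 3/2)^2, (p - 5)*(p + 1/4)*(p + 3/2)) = p^2 + 7*p/4 + 3/8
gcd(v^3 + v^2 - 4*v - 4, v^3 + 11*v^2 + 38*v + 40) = v + 2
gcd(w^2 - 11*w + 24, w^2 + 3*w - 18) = w - 3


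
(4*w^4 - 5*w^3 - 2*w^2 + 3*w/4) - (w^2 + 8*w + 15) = 4*w^4 - 5*w^3 - 3*w^2 - 29*w/4 - 15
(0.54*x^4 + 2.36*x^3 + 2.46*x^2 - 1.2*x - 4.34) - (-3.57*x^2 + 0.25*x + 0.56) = 0.54*x^4 + 2.36*x^3 + 6.03*x^2 - 1.45*x - 4.9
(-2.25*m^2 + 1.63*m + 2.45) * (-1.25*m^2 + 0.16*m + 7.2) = 2.8125*m^4 - 2.3975*m^3 - 19.0017*m^2 + 12.128*m + 17.64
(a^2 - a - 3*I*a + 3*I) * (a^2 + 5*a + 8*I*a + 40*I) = a^4 + 4*a^3 + 5*I*a^3 + 19*a^2 + 20*I*a^2 + 96*a - 25*I*a - 120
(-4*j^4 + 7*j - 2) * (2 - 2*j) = 8*j^5 - 8*j^4 - 14*j^2 + 18*j - 4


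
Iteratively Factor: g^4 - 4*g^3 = (g)*(g^3 - 4*g^2) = g*(g - 4)*(g^2) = g^2*(g - 4)*(g)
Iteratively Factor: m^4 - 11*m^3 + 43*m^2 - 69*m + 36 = (m - 4)*(m^3 - 7*m^2 + 15*m - 9) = (m - 4)*(m - 3)*(m^2 - 4*m + 3) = (m - 4)*(m - 3)^2*(m - 1)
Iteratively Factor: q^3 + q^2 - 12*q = (q)*(q^2 + q - 12) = q*(q + 4)*(q - 3)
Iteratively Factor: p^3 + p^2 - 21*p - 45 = (p + 3)*(p^2 - 2*p - 15) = (p + 3)^2*(p - 5)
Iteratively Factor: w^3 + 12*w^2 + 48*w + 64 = (w + 4)*(w^2 + 8*w + 16) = (w + 4)^2*(w + 4)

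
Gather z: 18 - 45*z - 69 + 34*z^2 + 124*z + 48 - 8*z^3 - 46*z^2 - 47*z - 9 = -8*z^3 - 12*z^2 + 32*z - 12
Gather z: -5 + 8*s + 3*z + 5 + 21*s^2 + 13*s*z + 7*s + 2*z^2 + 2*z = 21*s^2 + 15*s + 2*z^2 + z*(13*s + 5)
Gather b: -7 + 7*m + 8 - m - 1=6*m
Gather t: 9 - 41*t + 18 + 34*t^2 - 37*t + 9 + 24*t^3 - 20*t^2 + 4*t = 24*t^3 + 14*t^2 - 74*t + 36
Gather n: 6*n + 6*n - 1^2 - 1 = 12*n - 2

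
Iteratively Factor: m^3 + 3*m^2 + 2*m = (m + 1)*(m^2 + 2*m) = (m + 1)*(m + 2)*(m)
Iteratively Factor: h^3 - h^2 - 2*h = (h)*(h^2 - h - 2) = h*(h + 1)*(h - 2)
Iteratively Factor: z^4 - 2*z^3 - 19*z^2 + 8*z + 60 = (z - 2)*(z^3 - 19*z - 30) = (z - 2)*(z + 3)*(z^2 - 3*z - 10) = (z - 5)*(z - 2)*(z + 3)*(z + 2)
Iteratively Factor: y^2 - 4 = (y + 2)*(y - 2)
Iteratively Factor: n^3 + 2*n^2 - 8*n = (n - 2)*(n^2 + 4*n) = n*(n - 2)*(n + 4)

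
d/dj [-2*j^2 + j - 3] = 1 - 4*j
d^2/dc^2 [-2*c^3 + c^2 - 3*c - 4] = 2 - 12*c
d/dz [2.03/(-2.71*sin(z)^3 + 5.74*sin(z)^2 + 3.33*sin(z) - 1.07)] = (16.5039*sin(z)^2 - 23.3044*sin(z) - 6.7599)*cos(z)/(2.71*sin(z)^3 - 5.74*sin(z)^2 - 3.33*sin(z) + 1.07)^2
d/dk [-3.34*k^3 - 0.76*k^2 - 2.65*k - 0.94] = -10.02*k^2 - 1.52*k - 2.65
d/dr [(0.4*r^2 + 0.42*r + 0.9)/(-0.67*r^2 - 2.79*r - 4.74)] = (-0.8346*r^2 - 2.586*r + 0.5202)/(0.4489*r^4 + 3.7386*r^3 + 14.1357*r^2 + 26.4492*r + 22.4676)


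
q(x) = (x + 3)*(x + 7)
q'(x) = 2*x + 10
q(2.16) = 47.27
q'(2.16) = 14.32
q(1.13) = 33.58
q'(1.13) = 12.26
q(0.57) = 27.02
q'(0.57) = 11.14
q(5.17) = 99.43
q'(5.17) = 20.34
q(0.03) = 21.30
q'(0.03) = 10.06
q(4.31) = 82.68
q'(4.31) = 18.62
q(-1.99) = 5.06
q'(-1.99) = 6.02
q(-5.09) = -3.99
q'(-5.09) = -0.18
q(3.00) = 60.00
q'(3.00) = 16.00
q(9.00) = 192.00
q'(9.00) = 28.00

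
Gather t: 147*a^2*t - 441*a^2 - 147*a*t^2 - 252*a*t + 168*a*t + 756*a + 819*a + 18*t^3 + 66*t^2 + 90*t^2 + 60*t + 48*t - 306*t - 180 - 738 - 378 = -441*a^2 + 1575*a + 18*t^3 + t^2*(156 - 147*a) + t*(147*a^2 - 84*a - 198) - 1296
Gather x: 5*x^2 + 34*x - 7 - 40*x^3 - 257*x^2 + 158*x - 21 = -40*x^3 - 252*x^2 + 192*x - 28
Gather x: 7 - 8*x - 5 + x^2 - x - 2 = x^2 - 9*x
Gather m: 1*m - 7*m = -6*m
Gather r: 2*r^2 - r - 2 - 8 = 2*r^2 - r - 10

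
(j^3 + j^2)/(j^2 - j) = j*(j + 1)/(j - 1)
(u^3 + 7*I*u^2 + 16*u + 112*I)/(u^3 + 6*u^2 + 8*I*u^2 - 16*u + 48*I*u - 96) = (u^2 + 3*I*u + 28)/(u^2 + u*(6 + 4*I) + 24*I)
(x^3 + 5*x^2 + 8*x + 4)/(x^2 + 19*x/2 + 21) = 2*(x^3 + 5*x^2 + 8*x + 4)/(2*x^2 + 19*x + 42)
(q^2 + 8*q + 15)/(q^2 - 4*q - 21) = (q + 5)/(q - 7)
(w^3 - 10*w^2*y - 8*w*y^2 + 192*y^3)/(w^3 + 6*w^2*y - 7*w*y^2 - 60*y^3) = (-w^2 + 14*w*y - 48*y^2)/(-w^2 - 2*w*y + 15*y^2)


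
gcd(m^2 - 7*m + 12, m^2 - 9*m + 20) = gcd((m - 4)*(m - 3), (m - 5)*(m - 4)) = m - 4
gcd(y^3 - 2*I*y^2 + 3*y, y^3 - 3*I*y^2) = y^2 - 3*I*y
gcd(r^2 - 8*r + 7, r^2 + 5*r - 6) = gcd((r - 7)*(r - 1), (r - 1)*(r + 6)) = r - 1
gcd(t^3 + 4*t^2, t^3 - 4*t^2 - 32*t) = t^2 + 4*t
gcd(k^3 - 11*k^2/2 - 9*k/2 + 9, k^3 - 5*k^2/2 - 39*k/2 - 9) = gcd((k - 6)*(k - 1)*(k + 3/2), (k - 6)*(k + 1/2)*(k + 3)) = k - 6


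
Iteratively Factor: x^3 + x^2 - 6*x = (x + 3)*(x^2 - 2*x) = x*(x + 3)*(x - 2)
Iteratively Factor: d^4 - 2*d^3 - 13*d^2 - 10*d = (d + 1)*(d^3 - 3*d^2 - 10*d) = (d + 1)*(d + 2)*(d^2 - 5*d) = (d - 5)*(d + 1)*(d + 2)*(d)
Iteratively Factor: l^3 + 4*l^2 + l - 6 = (l + 3)*(l^2 + l - 2) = (l + 2)*(l + 3)*(l - 1)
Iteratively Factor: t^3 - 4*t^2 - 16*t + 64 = (t - 4)*(t^2 - 16) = (t - 4)*(t + 4)*(t - 4)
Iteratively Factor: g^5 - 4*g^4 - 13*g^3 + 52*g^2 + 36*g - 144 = (g - 2)*(g^4 - 2*g^3 - 17*g^2 + 18*g + 72) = (g - 3)*(g - 2)*(g^3 + g^2 - 14*g - 24) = (g - 4)*(g - 3)*(g - 2)*(g^2 + 5*g + 6) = (g - 4)*(g - 3)*(g - 2)*(g + 3)*(g + 2)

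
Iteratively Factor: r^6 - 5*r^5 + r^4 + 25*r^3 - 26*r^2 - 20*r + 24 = (r - 2)*(r^5 - 3*r^4 - 5*r^3 + 15*r^2 + 4*r - 12) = (r - 2)^2*(r^4 - r^3 - 7*r^2 + r + 6) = (r - 2)^2*(r + 2)*(r^3 - 3*r^2 - r + 3) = (r - 2)^2*(r + 1)*(r + 2)*(r^2 - 4*r + 3) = (r - 2)^2*(r - 1)*(r + 1)*(r + 2)*(r - 3)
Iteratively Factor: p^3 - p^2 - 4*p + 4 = (p + 2)*(p^2 - 3*p + 2) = (p - 1)*(p + 2)*(p - 2)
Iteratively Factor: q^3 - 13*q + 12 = (q + 4)*(q^2 - 4*q + 3) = (q - 3)*(q + 4)*(q - 1)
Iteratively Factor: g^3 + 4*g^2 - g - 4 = (g - 1)*(g^2 + 5*g + 4) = (g - 1)*(g + 4)*(g + 1)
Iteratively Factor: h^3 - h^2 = (h - 1)*(h^2) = h*(h - 1)*(h)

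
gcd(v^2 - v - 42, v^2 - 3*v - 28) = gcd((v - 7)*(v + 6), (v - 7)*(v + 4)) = v - 7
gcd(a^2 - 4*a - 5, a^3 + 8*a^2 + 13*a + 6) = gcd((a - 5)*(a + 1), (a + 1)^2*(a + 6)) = a + 1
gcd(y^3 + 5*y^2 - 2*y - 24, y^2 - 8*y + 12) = y - 2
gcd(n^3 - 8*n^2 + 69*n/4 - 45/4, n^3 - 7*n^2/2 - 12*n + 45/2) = n^2 - 13*n/2 + 15/2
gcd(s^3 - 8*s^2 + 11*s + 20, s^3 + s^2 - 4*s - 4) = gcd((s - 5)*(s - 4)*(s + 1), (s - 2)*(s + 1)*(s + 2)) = s + 1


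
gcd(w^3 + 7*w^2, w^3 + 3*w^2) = w^2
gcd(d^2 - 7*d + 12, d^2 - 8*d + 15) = d - 3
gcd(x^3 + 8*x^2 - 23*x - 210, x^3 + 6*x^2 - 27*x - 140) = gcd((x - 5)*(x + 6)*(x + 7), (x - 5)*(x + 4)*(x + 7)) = x^2 + 2*x - 35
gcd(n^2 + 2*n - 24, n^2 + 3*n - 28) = n - 4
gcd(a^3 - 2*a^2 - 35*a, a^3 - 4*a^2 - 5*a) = a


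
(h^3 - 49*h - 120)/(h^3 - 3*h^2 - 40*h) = (h + 3)/h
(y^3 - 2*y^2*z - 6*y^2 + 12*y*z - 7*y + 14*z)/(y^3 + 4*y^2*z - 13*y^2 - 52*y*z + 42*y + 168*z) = (y^2 - 2*y*z + y - 2*z)/(y^2 + 4*y*z - 6*y - 24*z)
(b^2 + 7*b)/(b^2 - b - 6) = b*(b + 7)/(b^2 - b - 6)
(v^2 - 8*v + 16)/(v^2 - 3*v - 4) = (v - 4)/(v + 1)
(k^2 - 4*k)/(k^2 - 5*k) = (k - 4)/(k - 5)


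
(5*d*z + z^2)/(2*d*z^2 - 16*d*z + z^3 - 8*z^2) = (5*d + z)/(2*d*z - 16*d + z^2 - 8*z)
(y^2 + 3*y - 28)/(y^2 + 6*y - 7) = (y - 4)/(y - 1)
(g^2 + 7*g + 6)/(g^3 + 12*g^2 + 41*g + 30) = 1/(g + 5)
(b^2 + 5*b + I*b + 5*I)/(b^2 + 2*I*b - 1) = (b + 5)/(b + I)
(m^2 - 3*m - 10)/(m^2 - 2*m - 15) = (m + 2)/(m + 3)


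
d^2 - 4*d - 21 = (d - 7)*(d + 3)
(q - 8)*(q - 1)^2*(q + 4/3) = q^4 - 26*q^3/3 + 11*q^2/3 + 44*q/3 - 32/3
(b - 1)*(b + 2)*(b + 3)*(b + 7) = b^4 + 11*b^3 + 29*b^2 + b - 42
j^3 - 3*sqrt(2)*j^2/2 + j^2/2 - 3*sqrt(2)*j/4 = j*(j + 1/2)*(j - 3*sqrt(2)/2)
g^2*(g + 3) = g^3 + 3*g^2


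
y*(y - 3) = y^2 - 3*y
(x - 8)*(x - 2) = x^2 - 10*x + 16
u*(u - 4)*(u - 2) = u^3 - 6*u^2 + 8*u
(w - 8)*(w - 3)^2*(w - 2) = w^4 - 16*w^3 + 85*w^2 - 186*w + 144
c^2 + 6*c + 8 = (c + 2)*(c + 4)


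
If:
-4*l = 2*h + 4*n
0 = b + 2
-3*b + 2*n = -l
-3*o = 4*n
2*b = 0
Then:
No Solution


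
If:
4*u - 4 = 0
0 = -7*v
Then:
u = 1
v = 0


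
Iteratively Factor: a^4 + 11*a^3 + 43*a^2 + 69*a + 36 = (a + 3)*(a^3 + 8*a^2 + 19*a + 12) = (a + 1)*(a + 3)*(a^2 + 7*a + 12) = (a + 1)*(a + 3)^2*(a + 4)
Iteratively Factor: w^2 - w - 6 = (w - 3)*(w + 2)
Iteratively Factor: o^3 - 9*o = (o - 3)*(o^2 + 3*o) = (o - 3)*(o + 3)*(o)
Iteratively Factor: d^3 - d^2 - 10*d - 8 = (d + 2)*(d^2 - 3*d - 4) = (d - 4)*(d + 2)*(d + 1)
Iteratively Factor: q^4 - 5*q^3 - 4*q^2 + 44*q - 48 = (q + 3)*(q^3 - 8*q^2 + 20*q - 16) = (q - 4)*(q + 3)*(q^2 - 4*q + 4) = (q - 4)*(q - 2)*(q + 3)*(q - 2)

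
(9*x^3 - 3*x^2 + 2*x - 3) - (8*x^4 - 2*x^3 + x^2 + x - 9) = -8*x^4 + 11*x^3 - 4*x^2 + x + 6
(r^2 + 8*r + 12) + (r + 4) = r^2 + 9*r + 16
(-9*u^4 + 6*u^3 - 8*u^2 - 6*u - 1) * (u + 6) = -9*u^5 - 48*u^4 + 28*u^3 - 54*u^2 - 37*u - 6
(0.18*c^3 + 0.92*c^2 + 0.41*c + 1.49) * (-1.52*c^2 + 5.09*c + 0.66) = -0.2736*c^5 - 0.4822*c^4 + 4.1784*c^3 + 0.4293*c^2 + 7.8547*c + 0.9834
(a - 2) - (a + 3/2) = -7/2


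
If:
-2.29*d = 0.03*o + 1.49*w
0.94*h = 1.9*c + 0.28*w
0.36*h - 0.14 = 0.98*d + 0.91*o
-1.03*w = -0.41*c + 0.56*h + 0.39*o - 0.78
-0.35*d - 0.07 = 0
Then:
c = 0.37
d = -0.20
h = 0.84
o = 0.39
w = 0.30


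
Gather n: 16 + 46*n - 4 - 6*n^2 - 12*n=-6*n^2 + 34*n + 12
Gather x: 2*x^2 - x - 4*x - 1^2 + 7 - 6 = 2*x^2 - 5*x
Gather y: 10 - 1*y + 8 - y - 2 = 16 - 2*y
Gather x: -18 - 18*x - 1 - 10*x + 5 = -28*x - 14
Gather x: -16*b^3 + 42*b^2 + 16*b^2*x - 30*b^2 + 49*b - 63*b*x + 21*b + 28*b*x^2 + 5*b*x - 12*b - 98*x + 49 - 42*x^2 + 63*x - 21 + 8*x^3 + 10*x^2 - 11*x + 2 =-16*b^3 + 12*b^2 + 58*b + 8*x^3 + x^2*(28*b - 32) + x*(16*b^2 - 58*b - 46) + 30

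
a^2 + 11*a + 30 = (a + 5)*(a + 6)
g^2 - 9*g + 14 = (g - 7)*(g - 2)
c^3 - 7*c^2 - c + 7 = (c - 7)*(c - 1)*(c + 1)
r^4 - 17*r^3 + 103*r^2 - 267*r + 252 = (r - 7)*(r - 4)*(r - 3)^2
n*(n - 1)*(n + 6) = n^3 + 5*n^2 - 6*n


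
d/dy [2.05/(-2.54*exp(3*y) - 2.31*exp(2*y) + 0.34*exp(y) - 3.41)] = (15.621*exp(2*y) + 9.471*exp(y) - 0.697)*exp(y)/(2.54*exp(3*y) + 2.31*exp(2*y) - 0.34*exp(y) + 3.41)^2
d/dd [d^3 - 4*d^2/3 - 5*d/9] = 3*d^2 - 8*d/3 - 5/9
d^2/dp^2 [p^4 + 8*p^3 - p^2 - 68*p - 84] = 12*p^2 + 48*p - 2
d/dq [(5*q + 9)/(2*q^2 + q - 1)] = (10*q^2 + 5*q - (4*q + 1)*(5*q + 9) - 5)/(2*q^2 + q - 1)^2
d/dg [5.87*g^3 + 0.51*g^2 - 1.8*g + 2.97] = 17.61*g^2 + 1.02*g - 1.8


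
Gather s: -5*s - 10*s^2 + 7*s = -10*s^2 + 2*s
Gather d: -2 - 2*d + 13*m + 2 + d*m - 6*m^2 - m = d*(m - 2) - 6*m^2 + 12*m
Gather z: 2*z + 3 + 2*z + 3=4*z + 6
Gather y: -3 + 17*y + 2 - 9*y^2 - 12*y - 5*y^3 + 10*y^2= -5*y^3 + y^2 + 5*y - 1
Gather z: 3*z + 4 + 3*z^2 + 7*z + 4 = 3*z^2 + 10*z + 8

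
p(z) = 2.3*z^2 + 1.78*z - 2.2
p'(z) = 4.6*z + 1.78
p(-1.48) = 0.20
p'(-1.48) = -5.03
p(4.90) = 61.74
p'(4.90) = 24.32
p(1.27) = 3.77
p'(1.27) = 7.62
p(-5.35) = 54.11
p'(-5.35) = -22.83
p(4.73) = 57.68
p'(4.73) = 23.54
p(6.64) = 111.03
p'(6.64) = 32.32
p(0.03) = -2.14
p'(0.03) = 1.92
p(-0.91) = -1.92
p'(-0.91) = -2.41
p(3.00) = 23.84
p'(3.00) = 15.58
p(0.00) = -2.20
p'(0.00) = 1.78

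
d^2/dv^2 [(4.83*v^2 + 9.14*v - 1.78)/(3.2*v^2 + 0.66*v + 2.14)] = (5.6843418860808e-14*v^4 + 166.78528*v^3 - 307.81824*v^2 - 398.10048*v + 41.248408)/(32.768*v^6 + 20.2752*v^5 + 69.92256*v^4 + 27.405576*v^3 + 46.760712*v^2 + 9.067608*v + 9.800344)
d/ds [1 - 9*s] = -9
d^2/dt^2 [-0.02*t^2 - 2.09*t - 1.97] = -0.0400000000000000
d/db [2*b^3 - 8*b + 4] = 6*b^2 - 8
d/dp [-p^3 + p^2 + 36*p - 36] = -3*p^2 + 2*p + 36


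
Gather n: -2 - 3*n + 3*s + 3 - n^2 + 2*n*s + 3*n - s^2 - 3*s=-n^2 + 2*n*s - s^2 + 1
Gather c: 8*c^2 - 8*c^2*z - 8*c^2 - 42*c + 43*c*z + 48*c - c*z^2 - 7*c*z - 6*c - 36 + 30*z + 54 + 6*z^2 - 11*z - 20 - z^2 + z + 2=-8*c^2*z + c*(-z^2 + 36*z) + 5*z^2 + 20*z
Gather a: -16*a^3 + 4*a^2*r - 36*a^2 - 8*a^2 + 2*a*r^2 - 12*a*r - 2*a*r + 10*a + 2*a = -16*a^3 + a^2*(4*r - 44) + a*(2*r^2 - 14*r + 12)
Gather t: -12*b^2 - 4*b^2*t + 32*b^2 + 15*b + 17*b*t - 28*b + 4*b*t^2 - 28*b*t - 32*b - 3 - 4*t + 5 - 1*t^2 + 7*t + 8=20*b^2 - 45*b + t^2*(4*b - 1) + t*(-4*b^2 - 11*b + 3) + 10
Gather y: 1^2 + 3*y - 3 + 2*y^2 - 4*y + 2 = 2*y^2 - y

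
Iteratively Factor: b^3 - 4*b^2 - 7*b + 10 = (b - 1)*(b^2 - 3*b - 10) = (b - 5)*(b - 1)*(b + 2)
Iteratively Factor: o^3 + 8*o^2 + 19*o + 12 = (o + 1)*(o^2 + 7*o + 12) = (o + 1)*(o + 3)*(o + 4)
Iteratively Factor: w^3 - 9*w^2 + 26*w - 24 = (w - 2)*(w^2 - 7*w + 12) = (w - 3)*(w - 2)*(w - 4)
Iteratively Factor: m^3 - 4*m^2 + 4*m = (m - 2)*(m^2 - 2*m) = m*(m - 2)*(m - 2)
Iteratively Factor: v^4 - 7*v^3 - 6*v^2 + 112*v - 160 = (v - 2)*(v^3 - 5*v^2 - 16*v + 80) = (v - 4)*(v - 2)*(v^2 - v - 20) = (v - 5)*(v - 4)*(v - 2)*(v + 4)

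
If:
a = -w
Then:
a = -w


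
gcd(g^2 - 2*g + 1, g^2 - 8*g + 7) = g - 1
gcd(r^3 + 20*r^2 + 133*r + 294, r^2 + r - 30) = r + 6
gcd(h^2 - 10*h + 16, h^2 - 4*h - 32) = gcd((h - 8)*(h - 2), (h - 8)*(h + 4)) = h - 8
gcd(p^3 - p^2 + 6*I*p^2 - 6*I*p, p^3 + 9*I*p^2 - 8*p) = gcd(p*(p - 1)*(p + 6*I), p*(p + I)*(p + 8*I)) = p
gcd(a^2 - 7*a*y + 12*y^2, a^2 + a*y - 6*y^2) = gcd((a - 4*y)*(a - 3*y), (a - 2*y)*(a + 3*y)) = 1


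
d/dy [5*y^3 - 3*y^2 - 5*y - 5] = 15*y^2 - 6*y - 5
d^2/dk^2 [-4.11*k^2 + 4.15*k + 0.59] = -8.22000000000000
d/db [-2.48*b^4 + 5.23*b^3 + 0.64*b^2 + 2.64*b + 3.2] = -9.92*b^3 + 15.69*b^2 + 1.28*b + 2.64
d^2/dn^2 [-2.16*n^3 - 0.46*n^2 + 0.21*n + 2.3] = -12.96*n - 0.92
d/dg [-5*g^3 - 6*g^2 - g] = -15*g^2 - 12*g - 1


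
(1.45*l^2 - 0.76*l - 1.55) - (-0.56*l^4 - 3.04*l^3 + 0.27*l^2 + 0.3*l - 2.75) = 0.56*l^4 + 3.04*l^3 + 1.18*l^2 - 1.06*l + 1.2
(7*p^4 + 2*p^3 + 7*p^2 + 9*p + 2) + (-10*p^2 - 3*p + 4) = 7*p^4 + 2*p^3 - 3*p^2 + 6*p + 6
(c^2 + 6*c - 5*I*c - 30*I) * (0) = 0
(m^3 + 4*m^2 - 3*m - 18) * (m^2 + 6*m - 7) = m^5 + 10*m^4 + 14*m^3 - 64*m^2 - 87*m + 126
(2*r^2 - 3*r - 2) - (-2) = 2*r^2 - 3*r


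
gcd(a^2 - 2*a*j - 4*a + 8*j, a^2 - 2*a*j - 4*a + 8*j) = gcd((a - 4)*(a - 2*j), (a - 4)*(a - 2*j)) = a^2 - 2*a*j - 4*a + 8*j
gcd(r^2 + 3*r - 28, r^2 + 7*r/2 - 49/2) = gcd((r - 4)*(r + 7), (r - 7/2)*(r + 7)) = r + 7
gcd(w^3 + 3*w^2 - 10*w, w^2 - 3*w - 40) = w + 5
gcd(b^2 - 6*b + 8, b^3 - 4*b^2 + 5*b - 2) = b - 2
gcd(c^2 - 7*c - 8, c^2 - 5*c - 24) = c - 8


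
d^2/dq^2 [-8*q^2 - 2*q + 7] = -16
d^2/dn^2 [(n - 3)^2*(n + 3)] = 6*n - 6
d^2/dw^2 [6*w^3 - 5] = 36*w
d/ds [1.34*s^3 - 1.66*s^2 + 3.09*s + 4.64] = 4.02*s^2 - 3.32*s + 3.09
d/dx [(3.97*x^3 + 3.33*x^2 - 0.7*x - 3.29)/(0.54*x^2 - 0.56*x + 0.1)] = (2.1438*x^4 - 4.4464*x^3 - 0.2958*x^2 + 4.2192*x - 1.9124)/(0.2916*x^4 - 0.6048*x^3 + 0.4216*x^2 - 0.112*x + 0.01)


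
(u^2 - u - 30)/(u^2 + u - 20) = (u - 6)/(u - 4)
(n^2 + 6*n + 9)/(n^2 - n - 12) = (n + 3)/(n - 4)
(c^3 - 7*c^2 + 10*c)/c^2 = c - 7 + 10/c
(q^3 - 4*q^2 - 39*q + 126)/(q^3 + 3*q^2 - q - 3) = (q^3 - 4*q^2 - 39*q + 126)/(q^3 + 3*q^2 - q - 3)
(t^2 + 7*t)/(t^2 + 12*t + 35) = t/(t + 5)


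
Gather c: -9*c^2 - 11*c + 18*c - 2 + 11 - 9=-9*c^2 + 7*c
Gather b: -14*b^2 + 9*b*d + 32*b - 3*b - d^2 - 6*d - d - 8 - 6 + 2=-14*b^2 + b*(9*d + 29) - d^2 - 7*d - 12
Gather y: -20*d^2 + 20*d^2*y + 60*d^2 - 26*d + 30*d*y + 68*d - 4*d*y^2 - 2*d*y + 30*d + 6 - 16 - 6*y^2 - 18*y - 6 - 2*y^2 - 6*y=40*d^2 + 72*d + y^2*(-4*d - 8) + y*(20*d^2 + 28*d - 24) - 16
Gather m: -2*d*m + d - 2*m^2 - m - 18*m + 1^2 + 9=d - 2*m^2 + m*(-2*d - 19) + 10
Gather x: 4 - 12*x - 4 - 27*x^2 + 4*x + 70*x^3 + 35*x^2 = 70*x^3 + 8*x^2 - 8*x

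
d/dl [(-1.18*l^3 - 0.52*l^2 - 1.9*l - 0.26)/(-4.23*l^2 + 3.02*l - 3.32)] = (4.9914*l^4 - 7.1272*l^3 + 2.1454*l^2 + 1.2532*l + 7.0932)/(17.8929*l^4 - 25.5492*l^3 + 37.2076*l^2 - 20.0528*l + 11.0224)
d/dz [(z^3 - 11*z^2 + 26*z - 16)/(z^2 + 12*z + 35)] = (z^4 + 24*z^3 - 53*z^2 - 738*z + 1102)/(z^4 + 24*z^3 + 214*z^2 + 840*z + 1225)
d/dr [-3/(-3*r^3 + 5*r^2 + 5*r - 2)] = 3*(-9*r^2 + 10*r + 5)/(3*r^3 - 5*r^2 - 5*r + 2)^2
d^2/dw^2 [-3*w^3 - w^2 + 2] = -18*w - 2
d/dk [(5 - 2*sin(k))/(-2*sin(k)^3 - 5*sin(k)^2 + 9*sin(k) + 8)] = (-8*sin(k)^3 + 20*sin(k)^2 + 50*sin(k) - 61)*cos(k)/(2*sin(k)^3 + 5*sin(k)^2 - 9*sin(k) - 8)^2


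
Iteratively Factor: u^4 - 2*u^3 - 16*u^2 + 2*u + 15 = (u - 1)*(u^3 - u^2 - 17*u - 15) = (u - 1)*(u + 1)*(u^2 - 2*u - 15) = (u - 1)*(u + 1)*(u + 3)*(u - 5)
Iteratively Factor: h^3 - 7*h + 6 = (h - 1)*(h^2 + h - 6) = (h - 2)*(h - 1)*(h + 3)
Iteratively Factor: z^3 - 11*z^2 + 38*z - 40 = (z - 4)*(z^2 - 7*z + 10) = (z - 5)*(z - 4)*(z - 2)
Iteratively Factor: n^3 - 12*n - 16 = (n + 2)*(n^2 - 2*n - 8) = (n + 2)^2*(n - 4)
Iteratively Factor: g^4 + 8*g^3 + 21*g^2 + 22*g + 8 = (g + 4)*(g^3 + 4*g^2 + 5*g + 2) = (g + 1)*(g + 4)*(g^2 + 3*g + 2) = (g + 1)^2*(g + 4)*(g + 2)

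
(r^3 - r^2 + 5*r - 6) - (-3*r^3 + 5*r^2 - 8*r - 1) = 4*r^3 - 6*r^2 + 13*r - 5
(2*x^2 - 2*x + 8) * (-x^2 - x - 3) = -2*x^4 - 12*x^2 - 2*x - 24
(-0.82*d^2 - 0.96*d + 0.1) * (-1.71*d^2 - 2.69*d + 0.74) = 1.4022*d^4 + 3.8474*d^3 + 1.8046*d^2 - 0.9794*d + 0.074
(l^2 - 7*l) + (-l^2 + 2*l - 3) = -5*l - 3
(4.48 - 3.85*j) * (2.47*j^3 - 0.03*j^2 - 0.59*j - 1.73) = -9.5095*j^4 + 11.1811*j^3 + 2.1371*j^2 + 4.0173*j - 7.7504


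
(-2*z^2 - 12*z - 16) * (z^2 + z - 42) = -2*z^4 - 14*z^3 + 56*z^2 + 488*z + 672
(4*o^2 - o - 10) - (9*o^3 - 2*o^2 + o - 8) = -9*o^3 + 6*o^2 - 2*o - 2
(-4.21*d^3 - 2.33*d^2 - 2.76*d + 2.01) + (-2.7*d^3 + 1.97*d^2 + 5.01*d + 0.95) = -6.91*d^3 - 0.36*d^2 + 2.25*d + 2.96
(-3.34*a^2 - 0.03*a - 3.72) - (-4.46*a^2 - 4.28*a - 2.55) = 1.12*a^2 + 4.25*a - 1.17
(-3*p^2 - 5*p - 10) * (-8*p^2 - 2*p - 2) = 24*p^4 + 46*p^3 + 96*p^2 + 30*p + 20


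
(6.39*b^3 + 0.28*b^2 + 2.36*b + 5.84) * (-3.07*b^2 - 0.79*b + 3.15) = -19.6173*b^5 - 5.9077*b^4 + 12.6621*b^3 - 18.9112*b^2 + 2.8204*b + 18.396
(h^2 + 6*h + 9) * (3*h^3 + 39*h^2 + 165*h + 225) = 3*h^5 + 57*h^4 + 426*h^3 + 1566*h^2 + 2835*h + 2025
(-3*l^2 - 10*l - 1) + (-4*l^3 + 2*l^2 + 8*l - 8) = -4*l^3 - l^2 - 2*l - 9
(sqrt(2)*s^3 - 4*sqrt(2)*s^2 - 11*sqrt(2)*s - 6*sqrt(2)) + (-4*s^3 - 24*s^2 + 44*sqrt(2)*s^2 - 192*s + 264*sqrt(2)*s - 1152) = -4*s^3 + sqrt(2)*s^3 - 24*s^2 + 40*sqrt(2)*s^2 - 192*s + 253*sqrt(2)*s - 1152 - 6*sqrt(2)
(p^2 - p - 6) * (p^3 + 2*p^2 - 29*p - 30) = p^5 + p^4 - 37*p^3 - 13*p^2 + 204*p + 180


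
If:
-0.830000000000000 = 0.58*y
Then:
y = -1.43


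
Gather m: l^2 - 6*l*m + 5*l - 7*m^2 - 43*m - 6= l^2 + 5*l - 7*m^2 + m*(-6*l - 43) - 6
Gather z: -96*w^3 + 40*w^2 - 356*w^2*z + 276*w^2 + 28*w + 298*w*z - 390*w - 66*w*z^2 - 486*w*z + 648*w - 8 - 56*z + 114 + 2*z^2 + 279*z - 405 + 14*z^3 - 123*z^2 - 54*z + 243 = -96*w^3 + 316*w^2 + 286*w + 14*z^3 + z^2*(-66*w - 121) + z*(-356*w^2 - 188*w + 169) - 56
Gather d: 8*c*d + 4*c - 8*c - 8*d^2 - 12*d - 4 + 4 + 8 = -4*c - 8*d^2 + d*(8*c - 12) + 8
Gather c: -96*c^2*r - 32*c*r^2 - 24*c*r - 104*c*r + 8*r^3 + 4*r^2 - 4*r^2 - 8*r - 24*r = -96*c^2*r + c*(-32*r^2 - 128*r) + 8*r^3 - 32*r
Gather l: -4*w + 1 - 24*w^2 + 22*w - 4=-24*w^2 + 18*w - 3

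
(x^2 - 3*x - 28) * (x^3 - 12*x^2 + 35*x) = x^5 - 15*x^4 + 43*x^3 + 231*x^2 - 980*x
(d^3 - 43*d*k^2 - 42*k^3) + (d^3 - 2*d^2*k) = 2*d^3 - 2*d^2*k - 43*d*k^2 - 42*k^3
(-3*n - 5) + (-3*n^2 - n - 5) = -3*n^2 - 4*n - 10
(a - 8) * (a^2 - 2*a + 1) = a^3 - 10*a^2 + 17*a - 8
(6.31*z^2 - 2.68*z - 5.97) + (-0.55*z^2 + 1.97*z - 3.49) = 5.76*z^2 - 0.71*z - 9.46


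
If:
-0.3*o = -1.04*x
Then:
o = 3.46666666666667*x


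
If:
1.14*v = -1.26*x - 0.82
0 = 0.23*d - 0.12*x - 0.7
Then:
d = 0.521739130434783*x + 3.04347826086957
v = -1.10526315789474*x - 0.719298245614035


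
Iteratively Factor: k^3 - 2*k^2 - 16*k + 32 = (k - 2)*(k^2 - 16) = (k - 2)*(k + 4)*(k - 4)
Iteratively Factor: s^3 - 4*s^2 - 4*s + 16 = (s - 2)*(s^2 - 2*s - 8) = (s - 2)*(s + 2)*(s - 4)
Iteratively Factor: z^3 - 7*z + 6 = (z - 1)*(z^2 + z - 6) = (z - 2)*(z - 1)*(z + 3)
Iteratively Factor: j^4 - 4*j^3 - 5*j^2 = (j - 5)*(j^3 + j^2) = j*(j - 5)*(j^2 + j) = j*(j - 5)*(j + 1)*(j)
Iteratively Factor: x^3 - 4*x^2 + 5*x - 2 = (x - 2)*(x^2 - 2*x + 1) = (x - 2)*(x - 1)*(x - 1)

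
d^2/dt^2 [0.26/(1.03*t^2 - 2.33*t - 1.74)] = (0.551668*t^2 - 1.247948*t - 0.26*(2.06*t - 2.33)*(4.12*t - 4.66) - 0.931944)/(-1.03*t^2 + 2.33*t + 1.74)^3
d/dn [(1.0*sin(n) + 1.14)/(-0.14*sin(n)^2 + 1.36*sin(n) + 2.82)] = (0.14*sin(n)^2 + 0.3192*sin(n) + 1.2696)*cos(n)/(0.0196*sin(n)^4 - 0.3808*sin(n)^3 + 1.06*sin(n)^2 + 7.6704*sin(n) + 7.9524)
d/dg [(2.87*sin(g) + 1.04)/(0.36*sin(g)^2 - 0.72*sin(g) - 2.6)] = (-0.7488*sin(g) + 0.5166*cos(2*g) - 7.2298)*cos(g)/(-0.36*sin(g)^2 + 0.72*sin(g) + 2.6)^2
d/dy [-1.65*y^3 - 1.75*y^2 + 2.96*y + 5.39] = -4.95*y^2 - 3.5*y + 2.96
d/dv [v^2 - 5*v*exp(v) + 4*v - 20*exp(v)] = -5*v*exp(v) + 2*v - 25*exp(v) + 4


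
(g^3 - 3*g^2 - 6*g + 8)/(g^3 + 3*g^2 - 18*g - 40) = (g - 1)/(g + 5)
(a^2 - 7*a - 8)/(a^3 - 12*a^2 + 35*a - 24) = (a + 1)/(a^2 - 4*a + 3)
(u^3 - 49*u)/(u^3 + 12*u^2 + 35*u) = (u - 7)/(u + 5)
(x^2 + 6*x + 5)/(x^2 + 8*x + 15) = (x + 1)/(x + 3)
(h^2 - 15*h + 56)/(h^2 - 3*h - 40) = (h - 7)/(h + 5)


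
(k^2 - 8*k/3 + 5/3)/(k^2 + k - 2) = (k - 5/3)/(k + 2)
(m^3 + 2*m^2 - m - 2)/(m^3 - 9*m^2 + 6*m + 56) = (m^2 - 1)/(m^2 - 11*m + 28)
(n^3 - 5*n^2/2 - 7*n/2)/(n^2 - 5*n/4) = 2*(2*n^2 - 5*n - 7)/(4*n - 5)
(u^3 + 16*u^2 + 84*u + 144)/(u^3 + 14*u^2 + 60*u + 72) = (u + 4)/(u + 2)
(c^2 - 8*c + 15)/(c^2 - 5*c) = (c - 3)/c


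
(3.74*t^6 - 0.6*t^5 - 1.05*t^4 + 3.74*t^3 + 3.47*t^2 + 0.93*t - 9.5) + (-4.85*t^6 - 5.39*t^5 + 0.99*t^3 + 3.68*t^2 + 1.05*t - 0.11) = -1.11*t^6 - 5.99*t^5 - 1.05*t^4 + 4.73*t^3 + 7.15*t^2 + 1.98*t - 9.61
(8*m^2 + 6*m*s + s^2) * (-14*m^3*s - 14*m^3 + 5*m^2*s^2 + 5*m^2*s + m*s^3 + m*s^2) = -112*m^5*s - 112*m^5 - 44*m^4*s^2 - 44*m^4*s + 24*m^3*s^3 + 24*m^3*s^2 + 11*m^2*s^4 + 11*m^2*s^3 + m*s^5 + m*s^4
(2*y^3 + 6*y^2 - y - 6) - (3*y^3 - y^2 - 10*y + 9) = -y^3 + 7*y^2 + 9*y - 15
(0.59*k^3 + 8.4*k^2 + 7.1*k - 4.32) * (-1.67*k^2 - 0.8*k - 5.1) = -0.9853*k^5 - 14.5*k^4 - 21.586*k^3 - 41.3056*k^2 - 32.754*k + 22.032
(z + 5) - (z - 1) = 6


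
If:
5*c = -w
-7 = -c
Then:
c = 7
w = -35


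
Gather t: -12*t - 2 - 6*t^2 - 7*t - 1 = -6*t^2 - 19*t - 3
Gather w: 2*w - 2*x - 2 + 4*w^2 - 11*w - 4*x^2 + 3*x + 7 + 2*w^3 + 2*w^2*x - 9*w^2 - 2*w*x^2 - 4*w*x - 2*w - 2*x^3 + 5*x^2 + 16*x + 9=2*w^3 + w^2*(2*x - 5) + w*(-2*x^2 - 4*x - 11) - 2*x^3 + x^2 + 17*x + 14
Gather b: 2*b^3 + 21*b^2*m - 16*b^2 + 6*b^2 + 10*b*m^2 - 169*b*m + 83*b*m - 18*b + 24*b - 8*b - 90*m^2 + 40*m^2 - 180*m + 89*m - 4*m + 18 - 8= 2*b^3 + b^2*(21*m - 10) + b*(10*m^2 - 86*m - 2) - 50*m^2 - 95*m + 10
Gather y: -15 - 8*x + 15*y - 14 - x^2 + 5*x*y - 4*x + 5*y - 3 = -x^2 - 12*x + y*(5*x + 20) - 32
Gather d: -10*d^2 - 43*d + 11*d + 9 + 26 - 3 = -10*d^2 - 32*d + 32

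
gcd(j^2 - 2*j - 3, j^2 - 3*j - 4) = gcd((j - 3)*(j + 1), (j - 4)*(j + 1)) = j + 1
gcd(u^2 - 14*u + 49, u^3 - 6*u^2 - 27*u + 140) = u - 7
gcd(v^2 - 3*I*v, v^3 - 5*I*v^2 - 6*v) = v^2 - 3*I*v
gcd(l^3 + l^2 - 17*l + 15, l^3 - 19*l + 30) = l^2 + 2*l - 15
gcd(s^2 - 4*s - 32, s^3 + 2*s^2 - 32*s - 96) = s + 4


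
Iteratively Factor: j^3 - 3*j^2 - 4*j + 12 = (j - 2)*(j^2 - j - 6) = (j - 2)*(j + 2)*(j - 3)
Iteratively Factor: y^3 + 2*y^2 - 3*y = (y)*(y^2 + 2*y - 3) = y*(y - 1)*(y + 3)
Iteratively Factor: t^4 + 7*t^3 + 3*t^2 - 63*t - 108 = (t + 4)*(t^3 + 3*t^2 - 9*t - 27) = (t - 3)*(t + 4)*(t^2 + 6*t + 9) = (t - 3)*(t + 3)*(t + 4)*(t + 3)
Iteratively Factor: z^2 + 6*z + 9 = (z + 3)*(z + 3)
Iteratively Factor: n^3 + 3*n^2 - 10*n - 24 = (n + 4)*(n^2 - n - 6) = (n + 2)*(n + 4)*(n - 3)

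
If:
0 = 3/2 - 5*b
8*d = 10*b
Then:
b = 3/10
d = 3/8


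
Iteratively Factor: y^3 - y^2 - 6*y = (y)*(y^2 - y - 6) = y*(y - 3)*(y + 2)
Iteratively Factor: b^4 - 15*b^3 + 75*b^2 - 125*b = (b)*(b^3 - 15*b^2 + 75*b - 125) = b*(b - 5)*(b^2 - 10*b + 25) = b*(b - 5)^2*(b - 5)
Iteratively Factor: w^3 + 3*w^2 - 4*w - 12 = (w - 2)*(w^2 + 5*w + 6) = (w - 2)*(w + 2)*(w + 3)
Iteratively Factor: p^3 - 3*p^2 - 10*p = (p + 2)*(p^2 - 5*p) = (p - 5)*(p + 2)*(p)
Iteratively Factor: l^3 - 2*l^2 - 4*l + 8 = (l + 2)*(l^2 - 4*l + 4) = (l - 2)*(l + 2)*(l - 2)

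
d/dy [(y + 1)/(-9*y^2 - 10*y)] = (9*y^2 + 18*y + 10)/(y^2*(81*y^2 + 180*y + 100))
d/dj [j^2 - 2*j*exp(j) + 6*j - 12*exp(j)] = -2*j*exp(j) + 2*j - 14*exp(j) + 6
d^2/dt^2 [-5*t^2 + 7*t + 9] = -10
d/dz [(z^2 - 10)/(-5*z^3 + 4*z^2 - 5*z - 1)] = (5*z^4 - 155*z^2 + 78*z - 50)/(25*z^6 - 40*z^5 + 66*z^4 - 30*z^3 + 17*z^2 + 10*z + 1)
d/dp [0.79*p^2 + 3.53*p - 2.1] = 1.58*p + 3.53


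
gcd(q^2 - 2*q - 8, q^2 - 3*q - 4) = q - 4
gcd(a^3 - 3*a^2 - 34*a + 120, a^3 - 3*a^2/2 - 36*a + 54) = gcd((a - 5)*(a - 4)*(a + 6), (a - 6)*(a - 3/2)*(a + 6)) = a + 6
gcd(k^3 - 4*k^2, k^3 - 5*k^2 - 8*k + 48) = k - 4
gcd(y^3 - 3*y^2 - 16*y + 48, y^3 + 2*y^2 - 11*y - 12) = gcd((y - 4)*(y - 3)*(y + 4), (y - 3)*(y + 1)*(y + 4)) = y^2 + y - 12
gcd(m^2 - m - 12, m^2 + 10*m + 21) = m + 3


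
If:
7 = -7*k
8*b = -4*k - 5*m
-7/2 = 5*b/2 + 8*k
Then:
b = 9/5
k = -1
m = -52/25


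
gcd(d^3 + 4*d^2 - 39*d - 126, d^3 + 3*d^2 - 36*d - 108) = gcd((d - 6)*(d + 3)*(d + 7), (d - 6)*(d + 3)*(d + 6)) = d^2 - 3*d - 18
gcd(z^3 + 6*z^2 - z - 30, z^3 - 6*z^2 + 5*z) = 1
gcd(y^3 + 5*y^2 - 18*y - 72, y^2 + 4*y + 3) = y + 3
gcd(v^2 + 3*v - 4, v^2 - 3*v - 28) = v + 4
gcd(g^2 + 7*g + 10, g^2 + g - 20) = g + 5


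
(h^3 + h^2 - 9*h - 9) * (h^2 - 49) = h^5 + h^4 - 58*h^3 - 58*h^2 + 441*h + 441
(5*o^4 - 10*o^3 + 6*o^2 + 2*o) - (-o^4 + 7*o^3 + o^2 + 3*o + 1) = 6*o^4 - 17*o^3 + 5*o^2 - o - 1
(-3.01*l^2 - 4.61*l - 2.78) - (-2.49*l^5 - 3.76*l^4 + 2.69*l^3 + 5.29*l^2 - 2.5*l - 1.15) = 2.49*l^5 + 3.76*l^4 - 2.69*l^3 - 8.3*l^2 - 2.11*l - 1.63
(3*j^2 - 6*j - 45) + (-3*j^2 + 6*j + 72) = 27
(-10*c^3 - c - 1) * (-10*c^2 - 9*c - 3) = 100*c^5 + 90*c^4 + 40*c^3 + 19*c^2 + 12*c + 3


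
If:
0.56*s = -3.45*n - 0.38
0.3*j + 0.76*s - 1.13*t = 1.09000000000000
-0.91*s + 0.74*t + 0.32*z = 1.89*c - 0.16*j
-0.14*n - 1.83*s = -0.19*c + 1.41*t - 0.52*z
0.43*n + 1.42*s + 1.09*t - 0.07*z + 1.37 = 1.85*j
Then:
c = 0.166723815046647*z - 0.332014110202204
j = 0.188260638865594*z + 0.685306491570788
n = -0.0283454661741584*z - 0.172342409971408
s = 0.174628318394369*z + 0.383180918573856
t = 0.167429835079114*z - 0.524947393285516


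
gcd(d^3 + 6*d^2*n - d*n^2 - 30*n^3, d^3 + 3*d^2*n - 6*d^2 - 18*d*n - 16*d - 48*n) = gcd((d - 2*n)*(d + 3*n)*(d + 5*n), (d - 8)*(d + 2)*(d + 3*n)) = d + 3*n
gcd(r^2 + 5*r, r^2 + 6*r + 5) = r + 5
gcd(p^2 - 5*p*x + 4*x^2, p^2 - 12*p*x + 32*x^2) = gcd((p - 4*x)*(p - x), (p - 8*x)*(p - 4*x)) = -p + 4*x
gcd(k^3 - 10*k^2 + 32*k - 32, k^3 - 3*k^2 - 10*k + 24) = k^2 - 6*k + 8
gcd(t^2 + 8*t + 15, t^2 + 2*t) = 1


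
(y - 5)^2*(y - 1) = y^3 - 11*y^2 + 35*y - 25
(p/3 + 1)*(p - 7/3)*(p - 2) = p^3/3 - 4*p^2/9 - 25*p/9 + 14/3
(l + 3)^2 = l^2 + 6*l + 9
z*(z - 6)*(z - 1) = z^3 - 7*z^2 + 6*z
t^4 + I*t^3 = t^3*(t + I)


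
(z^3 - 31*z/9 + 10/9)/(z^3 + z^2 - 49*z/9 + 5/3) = (z + 2)/(z + 3)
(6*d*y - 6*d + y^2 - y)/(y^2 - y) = (6*d + y)/y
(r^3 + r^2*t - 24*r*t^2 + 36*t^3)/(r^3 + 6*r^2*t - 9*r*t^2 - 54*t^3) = (r - 2*t)/(r + 3*t)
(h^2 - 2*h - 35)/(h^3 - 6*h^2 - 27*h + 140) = 1/(h - 4)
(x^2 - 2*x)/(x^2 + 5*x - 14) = x/(x + 7)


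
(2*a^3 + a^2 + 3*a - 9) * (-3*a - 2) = -6*a^4 - 7*a^3 - 11*a^2 + 21*a + 18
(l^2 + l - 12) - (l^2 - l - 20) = 2*l + 8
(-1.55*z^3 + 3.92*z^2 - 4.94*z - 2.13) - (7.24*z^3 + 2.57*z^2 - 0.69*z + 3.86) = -8.79*z^3 + 1.35*z^2 - 4.25*z - 5.99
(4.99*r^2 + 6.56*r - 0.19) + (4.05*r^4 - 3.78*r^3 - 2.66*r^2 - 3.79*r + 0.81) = 4.05*r^4 - 3.78*r^3 + 2.33*r^2 + 2.77*r + 0.62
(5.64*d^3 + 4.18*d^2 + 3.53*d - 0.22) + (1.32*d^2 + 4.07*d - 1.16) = 5.64*d^3 + 5.5*d^2 + 7.6*d - 1.38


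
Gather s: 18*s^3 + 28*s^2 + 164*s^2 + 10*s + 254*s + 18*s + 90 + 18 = 18*s^3 + 192*s^2 + 282*s + 108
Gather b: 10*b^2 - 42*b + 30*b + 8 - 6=10*b^2 - 12*b + 2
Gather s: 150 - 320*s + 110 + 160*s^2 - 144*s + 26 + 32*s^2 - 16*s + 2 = 192*s^2 - 480*s + 288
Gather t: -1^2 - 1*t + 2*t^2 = 2*t^2 - t - 1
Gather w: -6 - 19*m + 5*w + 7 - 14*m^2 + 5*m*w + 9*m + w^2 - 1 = -14*m^2 - 10*m + w^2 + w*(5*m + 5)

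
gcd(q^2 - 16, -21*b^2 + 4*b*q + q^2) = 1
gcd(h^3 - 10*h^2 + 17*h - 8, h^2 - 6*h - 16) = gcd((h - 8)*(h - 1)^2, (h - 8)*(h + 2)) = h - 8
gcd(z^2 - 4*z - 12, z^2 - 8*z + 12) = z - 6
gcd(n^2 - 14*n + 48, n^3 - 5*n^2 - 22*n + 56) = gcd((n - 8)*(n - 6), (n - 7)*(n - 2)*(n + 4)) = 1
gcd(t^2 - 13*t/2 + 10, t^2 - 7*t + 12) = t - 4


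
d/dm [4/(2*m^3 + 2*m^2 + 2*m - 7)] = 8*(-3*m^2 - 2*m - 1)/(2*m^3 + 2*m^2 + 2*m - 7)^2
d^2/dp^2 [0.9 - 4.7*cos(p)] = 4.7*cos(p)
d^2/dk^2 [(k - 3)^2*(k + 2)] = 6*k - 8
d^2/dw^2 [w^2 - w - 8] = 2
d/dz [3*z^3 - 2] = 9*z^2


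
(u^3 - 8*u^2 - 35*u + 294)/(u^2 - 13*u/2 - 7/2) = 2*(u^2 - u - 42)/(2*u + 1)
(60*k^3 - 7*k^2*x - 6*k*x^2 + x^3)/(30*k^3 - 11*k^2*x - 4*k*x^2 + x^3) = (-4*k + x)/(-2*k + x)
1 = 1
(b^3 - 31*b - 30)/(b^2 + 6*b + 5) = b - 6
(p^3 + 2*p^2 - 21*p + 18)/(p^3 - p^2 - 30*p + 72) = (p - 1)/(p - 4)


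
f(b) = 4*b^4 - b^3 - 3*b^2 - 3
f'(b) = 16*b^3 - 3*b^2 - 6*b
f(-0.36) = -3.27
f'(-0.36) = 1.02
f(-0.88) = -2.24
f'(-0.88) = -7.95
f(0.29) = -3.25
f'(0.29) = -1.60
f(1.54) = 8.73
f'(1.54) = 42.08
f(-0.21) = -3.12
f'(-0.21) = 0.98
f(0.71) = -3.85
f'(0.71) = -0.05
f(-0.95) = -1.59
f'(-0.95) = -10.73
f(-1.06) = -0.13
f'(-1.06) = -16.07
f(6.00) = 4857.00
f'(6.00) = 3312.00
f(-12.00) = 84237.00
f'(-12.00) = -28008.00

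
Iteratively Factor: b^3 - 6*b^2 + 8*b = (b - 2)*(b^2 - 4*b) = (b - 4)*(b - 2)*(b)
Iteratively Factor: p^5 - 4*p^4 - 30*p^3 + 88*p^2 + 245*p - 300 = (p + 4)*(p^4 - 8*p^3 + 2*p^2 + 80*p - 75) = (p - 5)*(p + 4)*(p^3 - 3*p^2 - 13*p + 15) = (p - 5)*(p + 3)*(p + 4)*(p^2 - 6*p + 5) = (p - 5)*(p - 1)*(p + 3)*(p + 4)*(p - 5)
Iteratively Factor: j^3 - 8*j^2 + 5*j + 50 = (j - 5)*(j^2 - 3*j - 10) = (j - 5)*(j + 2)*(j - 5)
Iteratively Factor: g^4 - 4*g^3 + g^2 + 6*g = (g + 1)*(g^3 - 5*g^2 + 6*g) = (g - 2)*(g + 1)*(g^2 - 3*g) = g*(g - 2)*(g + 1)*(g - 3)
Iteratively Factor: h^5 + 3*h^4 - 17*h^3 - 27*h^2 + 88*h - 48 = (h + 4)*(h^4 - h^3 - 13*h^2 + 25*h - 12) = (h - 1)*(h + 4)*(h^3 - 13*h + 12) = (h - 1)*(h + 4)^2*(h^2 - 4*h + 3) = (h - 1)^2*(h + 4)^2*(h - 3)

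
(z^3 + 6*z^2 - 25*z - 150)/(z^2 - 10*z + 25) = (z^2 + 11*z + 30)/(z - 5)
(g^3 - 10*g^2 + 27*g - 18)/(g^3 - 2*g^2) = (g^3 - 10*g^2 + 27*g - 18)/(g^2*(g - 2))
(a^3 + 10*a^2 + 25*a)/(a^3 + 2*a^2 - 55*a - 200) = a/(a - 8)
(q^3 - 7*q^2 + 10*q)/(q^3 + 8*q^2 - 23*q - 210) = q*(q - 2)/(q^2 + 13*q + 42)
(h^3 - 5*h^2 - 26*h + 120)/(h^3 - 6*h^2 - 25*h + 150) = (h - 4)/(h - 5)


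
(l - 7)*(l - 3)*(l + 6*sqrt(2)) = l^3 - 10*l^2 + 6*sqrt(2)*l^2 - 60*sqrt(2)*l + 21*l + 126*sqrt(2)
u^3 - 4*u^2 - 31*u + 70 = (u - 7)*(u - 2)*(u + 5)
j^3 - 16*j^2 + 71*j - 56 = (j - 8)*(j - 7)*(j - 1)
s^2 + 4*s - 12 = (s - 2)*(s + 6)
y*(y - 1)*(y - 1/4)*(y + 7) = y^4 + 23*y^3/4 - 17*y^2/2 + 7*y/4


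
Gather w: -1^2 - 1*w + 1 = -w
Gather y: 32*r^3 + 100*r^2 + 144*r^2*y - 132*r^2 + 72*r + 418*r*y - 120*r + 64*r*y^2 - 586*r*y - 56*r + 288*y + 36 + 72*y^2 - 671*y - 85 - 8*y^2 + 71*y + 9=32*r^3 - 32*r^2 - 104*r + y^2*(64*r + 64) + y*(144*r^2 - 168*r - 312) - 40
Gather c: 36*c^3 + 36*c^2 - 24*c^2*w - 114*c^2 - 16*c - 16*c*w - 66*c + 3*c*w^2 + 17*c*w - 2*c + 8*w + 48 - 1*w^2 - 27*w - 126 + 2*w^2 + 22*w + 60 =36*c^3 + c^2*(-24*w - 78) + c*(3*w^2 + w - 84) + w^2 + 3*w - 18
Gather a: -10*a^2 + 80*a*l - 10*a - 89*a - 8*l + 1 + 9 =-10*a^2 + a*(80*l - 99) - 8*l + 10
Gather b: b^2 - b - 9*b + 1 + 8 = b^2 - 10*b + 9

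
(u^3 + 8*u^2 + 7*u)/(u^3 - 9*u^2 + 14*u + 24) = u*(u + 7)/(u^2 - 10*u + 24)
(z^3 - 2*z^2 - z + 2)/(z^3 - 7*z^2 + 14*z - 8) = (z + 1)/(z - 4)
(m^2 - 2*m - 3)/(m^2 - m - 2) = (m - 3)/(m - 2)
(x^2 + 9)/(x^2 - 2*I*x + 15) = (x - 3*I)/(x - 5*I)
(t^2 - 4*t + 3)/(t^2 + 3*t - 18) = (t - 1)/(t + 6)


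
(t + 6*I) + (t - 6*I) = 2*t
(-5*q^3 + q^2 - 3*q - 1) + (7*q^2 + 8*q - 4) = -5*q^3 + 8*q^2 + 5*q - 5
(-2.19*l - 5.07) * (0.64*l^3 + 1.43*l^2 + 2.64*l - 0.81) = -1.4016*l^4 - 6.3765*l^3 - 13.0317*l^2 - 11.6109*l + 4.1067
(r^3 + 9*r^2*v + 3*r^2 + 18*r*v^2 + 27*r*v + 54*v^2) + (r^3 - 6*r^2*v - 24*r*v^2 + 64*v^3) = 2*r^3 + 3*r^2*v + 3*r^2 - 6*r*v^2 + 27*r*v + 64*v^3 + 54*v^2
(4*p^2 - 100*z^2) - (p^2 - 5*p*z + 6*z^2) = 3*p^2 + 5*p*z - 106*z^2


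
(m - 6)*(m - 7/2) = m^2 - 19*m/2 + 21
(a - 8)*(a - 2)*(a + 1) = a^3 - 9*a^2 + 6*a + 16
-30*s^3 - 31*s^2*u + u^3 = (-6*s + u)*(s + u)*(5*s + u)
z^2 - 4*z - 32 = (z - 8)*(z + 4)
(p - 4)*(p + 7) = p^2 + 3*p - 28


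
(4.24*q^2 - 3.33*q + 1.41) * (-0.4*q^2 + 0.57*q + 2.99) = -1.696*q^4 + 3.7488*q^3 + 10.2155*q^2 - 9.153*q + 4.2159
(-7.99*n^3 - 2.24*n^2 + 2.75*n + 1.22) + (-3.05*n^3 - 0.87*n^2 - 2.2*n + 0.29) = -11.04*n^3 - 3.11*n^2 + 0.55*n + 1.51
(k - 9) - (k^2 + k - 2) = -k^2 - 7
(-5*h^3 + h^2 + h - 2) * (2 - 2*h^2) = 10*h^5 - 2*h^4 - 12*h^3 + 6*h^2 + 2*h - 4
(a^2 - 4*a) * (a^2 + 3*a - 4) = a^4 - a^3 - 16*a^2 + 16*a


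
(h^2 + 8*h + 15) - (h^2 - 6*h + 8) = 14*h + 7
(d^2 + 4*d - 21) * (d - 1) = d^3 + 3*d^2 - 25*d + 21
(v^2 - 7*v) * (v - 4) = v^3 - 11*v^2 + 28*v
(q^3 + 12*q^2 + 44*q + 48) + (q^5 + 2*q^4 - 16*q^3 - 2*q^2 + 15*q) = q^5 + 2*q^4 - 15*q^3 + 10*q^2 + 59*q + 48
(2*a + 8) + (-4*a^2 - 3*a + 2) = -4*a^2 - a + 10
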